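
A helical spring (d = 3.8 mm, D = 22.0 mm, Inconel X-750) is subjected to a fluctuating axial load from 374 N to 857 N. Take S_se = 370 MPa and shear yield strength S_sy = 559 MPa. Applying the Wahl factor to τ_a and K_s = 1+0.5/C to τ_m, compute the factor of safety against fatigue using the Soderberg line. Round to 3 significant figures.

0.485

C = D/d = 22.0/3.8 = 5.7895; K_W = (4C−1)/(4C−4)+0.615/C = 1.2628; K_s = 1+0.5/C = 1.0864
F_a = (F_max−F_min)/2 = 241.5 N; F_m = (F_max+F_min)/2 = 615.5 N
τ_a = K_W·8F_aD/(πd³) = 1.2628 × 246.56 = 311.37 MPa
τ_m = K_s·8F_mD/(πd³) = 1.0864 × 628.41 = 682.68 MPa
Soderberg: 1/n_f = τ_a/S_se + τ_m/S_sy = 311.37/370 + 682.68/559 = 0.84153 + 1.22125 = 2.0628
n_f = 1/2.0628 = 0.4848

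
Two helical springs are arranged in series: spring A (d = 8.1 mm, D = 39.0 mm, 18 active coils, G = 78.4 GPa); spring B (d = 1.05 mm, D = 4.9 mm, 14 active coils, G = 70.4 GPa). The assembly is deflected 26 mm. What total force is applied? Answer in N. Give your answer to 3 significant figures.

k_A = Gd⁴/(8D³N_a) = (78.4×10³)(8.1⁴)/(8·39.0³·18) = 39.509 N/mm
k_B = Gd⁴/(8D³N_a) = (70.4×10³)(1.05⁴)/(8·4.9³·14) = 6.4942 N/mm
Series: 1/k_eq = 1/39.509 + 1/6.4942 = 0.17929; k_eq = 5.5774 N/mm
F = k_eq·δ = 5.5774·26 = 145.01 N

145 N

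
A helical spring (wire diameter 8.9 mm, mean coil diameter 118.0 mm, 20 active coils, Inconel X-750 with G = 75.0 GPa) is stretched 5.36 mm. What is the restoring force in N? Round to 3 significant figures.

9.59 N

k = Gd⁴/(8D³N_a) = (75.0×10³)(8.9⁴)/(8·118.0³·20) = 1.79 N/mm
F = k·δ = 1.79 × 5.36 = 9.5944 N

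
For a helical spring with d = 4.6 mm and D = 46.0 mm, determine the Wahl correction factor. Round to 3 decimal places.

C = D/d = 46.0/4.6 = 10.0000
K_W = (4C−1)/(4C−4) + 0.615/C = 39.000/36.000 + 0.0615 = 1.1448

1.145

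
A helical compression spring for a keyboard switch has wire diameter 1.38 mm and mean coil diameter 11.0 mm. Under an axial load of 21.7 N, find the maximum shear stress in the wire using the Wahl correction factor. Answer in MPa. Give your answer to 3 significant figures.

Spring index C = D/d = 11.0/1.38 = 7.9710
K_W = (4C−1)/(4C−4) + 0.615/C = 30.884/27.884 + 0.0772 = 1.1847
τ₀ = 8FD/(πd³) = 8·21.7·11.0/(π·1.38³) = 1909.6/8.2563 = 231.29 MPa
τ_max = K·τ₀ = 1.1847 × 231.29 = 274.02 MPa

274 MPa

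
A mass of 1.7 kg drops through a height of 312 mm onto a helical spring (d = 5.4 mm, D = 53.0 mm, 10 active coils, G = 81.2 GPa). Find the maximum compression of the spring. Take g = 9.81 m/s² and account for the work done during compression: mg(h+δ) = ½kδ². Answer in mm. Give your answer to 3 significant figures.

k = Gd⁴/(8D³N_a) = (81.2×10³)(5.4⁴)/(8·53.0³·10) = 5.7971 N/mm
W = mg = 1.7 × 9.81 = 16.677 N
½kδ² − Wδ − Wh = 0 → δ = (W + √(W² + 2kWh))/k
δ = (16.677 + √(278.12 + 60327.6))/5.7971 = (16.677 + 246.18)/5.7971 = 45.343 mm

45.3 mm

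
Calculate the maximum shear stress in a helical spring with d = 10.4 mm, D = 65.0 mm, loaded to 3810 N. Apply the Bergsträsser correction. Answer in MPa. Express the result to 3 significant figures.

688 MPa

Spring index C = D/d = 65.0/10.4 = 6.2500
K_B = (4C+2)/(4C−3) = 27.000/22.000 = 1.2273
τ₀ = 8FD/(πd³) = 8·3810·65.0/(π·10.4³) = 1.9812e+06/3533.9 = 560.63 MPa
τ_max = K·τ₀ = 1.2273 × 560.63 = 688.05 MPa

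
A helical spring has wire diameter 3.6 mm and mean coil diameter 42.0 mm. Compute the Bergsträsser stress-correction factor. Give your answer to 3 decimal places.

C = D/d = 42.0/3.6 = 11.6667
K_B = (4C+2)/(4C−3) = 48.667/43.667 = 1.1145

1.115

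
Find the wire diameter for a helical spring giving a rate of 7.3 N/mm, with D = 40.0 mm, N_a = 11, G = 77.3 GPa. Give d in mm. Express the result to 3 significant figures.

4.80 mm

d = (8D³N_a·k / G)^(1/4) = (8·40.0³·11·7.3 / (77.3×10³))^0.25
  = (531.87)^0.25 = 4.8023 mm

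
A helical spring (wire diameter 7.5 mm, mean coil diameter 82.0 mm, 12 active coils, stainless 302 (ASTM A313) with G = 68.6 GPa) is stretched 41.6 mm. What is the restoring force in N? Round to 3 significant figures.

k = Gd⁴/(8D³N_a) = (68.6×10³)(7.5⁴)/(8·82.0³·12) = 4.1007 N/mm
F = k·δ = 4.1007 × 41.6 = 170.59 N

171 N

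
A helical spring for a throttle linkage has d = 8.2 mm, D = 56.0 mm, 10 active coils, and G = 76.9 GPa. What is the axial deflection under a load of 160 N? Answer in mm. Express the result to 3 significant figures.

6.47 mm

k = Gd⁴/(8D³N_a) = (76.9×10³)(8.2⁴)/(8·56.0³·10) = 24.747 N/mm
δ = F/k = 160 / 24.747 = 6.4654 mm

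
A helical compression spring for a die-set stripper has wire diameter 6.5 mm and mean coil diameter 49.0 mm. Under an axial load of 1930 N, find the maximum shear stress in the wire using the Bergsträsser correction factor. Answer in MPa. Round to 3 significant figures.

Spring index C = D/d = 49.0/6.5 = 7.5385
K_B = (4C+2)/(4C−3) = 32.154/27.154 = 1.1841
τ₀ = 8FD/(πd³) = 8·1930·49.0/(π·6.5³) = 756560/862.76 = 876.91 MPa
τ_max = K·τ₀ = 1.1841 × 876.91 = 1038.4 MPa

1040 MPa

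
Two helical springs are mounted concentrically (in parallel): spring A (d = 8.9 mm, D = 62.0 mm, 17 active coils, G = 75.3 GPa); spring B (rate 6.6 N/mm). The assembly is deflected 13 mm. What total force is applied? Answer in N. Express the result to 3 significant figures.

275 N

k_A = Gd⁴/(8D³N_a) = (75.3×10³)(8.9⁴)/(8·62.0³·17) = 14.576 N/mm
Parallel: k_eq = 14.576 + 6.6 = 21.176 N/mm
F = k_eq·δ = 21.176·13 = 275.29 N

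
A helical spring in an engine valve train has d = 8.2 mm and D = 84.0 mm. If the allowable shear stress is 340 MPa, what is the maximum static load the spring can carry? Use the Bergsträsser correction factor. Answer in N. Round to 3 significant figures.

C = D/d = 84.0/8.2 = 10.2439
K_B = (4C+2)/(4C−3) = 42.976/37.976 = 1.1317
τ_max = K·8FD/(πd³) → F_max = τ_allow·πd³/(8DK)
F_max = 340·π·8.2³/(8·84.0·1.1317) = 5.8894e+05/760.48 = 774.43 N

774 N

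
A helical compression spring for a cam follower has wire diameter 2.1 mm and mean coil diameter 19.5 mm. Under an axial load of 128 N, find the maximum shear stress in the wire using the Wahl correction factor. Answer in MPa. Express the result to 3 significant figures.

794 MPa

Spring index C = D/d = 19.5/2.1 = 9.2857
K_W = (4C−1)/(4C−4) + 0.615/C = 36.143/33.143 + 0.0662 = 1.1567
τ₀ = 8FD/(πd³) = 8·128·19.5/(π·2.1³) = 19968/29.094 = 686.32 MPa
τ_max = K·τ₀ = 1.1567 × 686.32 = 793.9 MPa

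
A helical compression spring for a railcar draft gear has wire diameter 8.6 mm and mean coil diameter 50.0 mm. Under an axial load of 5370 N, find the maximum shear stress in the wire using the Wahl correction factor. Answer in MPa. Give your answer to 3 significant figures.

1360 MPa

Spring index C = D/d = 50.0/8.6 = 5.8140
K_W = (4C−1)/(4C−4) + 0.615/C = 22.256/19.256 + 0.1058 = 1.2616
τ₀ = 8FD/(πd³) = 8·5370·50.0/(π·8.6³) = 2.148e+06/1998.2 = 1075 MPa
τ_max = K·τ₀ = 1.2616 × 1075 = 1356.1 MPa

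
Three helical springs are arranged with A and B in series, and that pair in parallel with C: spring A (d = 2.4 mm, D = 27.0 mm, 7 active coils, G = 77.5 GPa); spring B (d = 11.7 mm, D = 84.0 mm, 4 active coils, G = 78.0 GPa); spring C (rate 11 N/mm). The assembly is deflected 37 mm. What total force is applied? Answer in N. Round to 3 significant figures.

491 N

k_A = Gd⁴/(8D³N_a) = (77.5×10³)(2.4⁴)/(8·27.0³·7) = 2.3327 N/mm
k_B = Gd⁴/(8D³N_a) = (78.0×10³)(11.7⁴)/(8·84.0³·4) = 77.064 N/mm
Springs A,B series: k_AB = 1/(1/2.3327+1/77.064) = 2.2642 N/mm; parallel with C: k_eq = 2.2642+11 = 13.264 N/mm
F = k_eq·δ = 13.264·37 = 490.78 N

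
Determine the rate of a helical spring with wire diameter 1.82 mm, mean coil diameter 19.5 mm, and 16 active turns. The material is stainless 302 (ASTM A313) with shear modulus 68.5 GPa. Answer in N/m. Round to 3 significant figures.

k = Gd⁴/(8D³N_a) = (68.5×10³ × 1.82⁴) / (8 × 19.5³ × 16)
  = 751582 / 949104 = 0.79189 N/mm = 791.89 N/m

792 N/m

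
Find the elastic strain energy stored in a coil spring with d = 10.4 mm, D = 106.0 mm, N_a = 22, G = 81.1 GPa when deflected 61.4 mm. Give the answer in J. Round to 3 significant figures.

k = Gd⁴/(8D³N_a) = (81.1×10³)(10.4⁴)/(8·106.0³·22) = 4.5261 N/mm
U = ½kδ² = 0.5 × 4.5261 × 61.4² = 8531.6 N·mm = 8.5316 J

8.53 J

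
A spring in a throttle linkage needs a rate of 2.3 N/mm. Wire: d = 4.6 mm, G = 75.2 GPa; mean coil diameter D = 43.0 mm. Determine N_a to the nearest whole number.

23

N_a = Gd⁴/(8D³k) = (75.2×10³ × 4.6⁴)/(8 × 43.0³ × 2.3)
    = 3.36705e+07 / 1.46293e+06 = 23.02 → 23 coils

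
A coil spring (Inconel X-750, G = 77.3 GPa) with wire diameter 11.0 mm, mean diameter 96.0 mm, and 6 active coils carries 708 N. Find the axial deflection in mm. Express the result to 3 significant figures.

26.6 mm

k = Gd⁴/(8D³N_a) = (77.3×10³)(11.0⁴)/(8·96.0³·6) = 26.65 N/mm
δ = F/k = 708 / 26.65 = 26.567 mm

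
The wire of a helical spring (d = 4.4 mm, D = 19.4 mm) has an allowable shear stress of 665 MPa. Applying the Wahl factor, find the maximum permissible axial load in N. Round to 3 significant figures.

C = D/d = 19.4/4.4 = 4.4091
K_W = (4C−1)/(4C−4) + 0.615/C = 16.636/13.636 + 0.1395 = 1.3595
τ_max = K·8FD/(πd³) → F_max = τ_allow·πd³/(8DK)
F_max = 665·π·4.4³/(8·19.4·1.3595) = 1.7796e+05/210.99 = 843.46 N

843 N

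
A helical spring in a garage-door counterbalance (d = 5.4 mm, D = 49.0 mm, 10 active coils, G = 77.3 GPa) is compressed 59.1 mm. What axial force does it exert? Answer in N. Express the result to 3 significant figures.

413 N

k = Gd⁴/(8D³N_a) = (77.3×10³)(5.4⁴)/(8·49.0³·10) = 6.9836 N/mm
F = k·δ = 6.9836 × 59.1 = 412.73 N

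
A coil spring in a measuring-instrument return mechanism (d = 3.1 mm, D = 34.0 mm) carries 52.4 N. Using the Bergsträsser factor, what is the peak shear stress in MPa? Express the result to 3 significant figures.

Spring index C = D/d = 34.0/3.1 = 10.9677
K_B = (4C+2)/(4C−3) = 45.871/40.871 = 1.1223
τ₀ = 8FD/(πd³) = 8·52.4·34.0/(π·3.1³) = 14252.8/93.591 = 152.29 MPa
τ_max = K·τ₀ = 1.1223 × 152.29 = 170.92 MPa

171 MPa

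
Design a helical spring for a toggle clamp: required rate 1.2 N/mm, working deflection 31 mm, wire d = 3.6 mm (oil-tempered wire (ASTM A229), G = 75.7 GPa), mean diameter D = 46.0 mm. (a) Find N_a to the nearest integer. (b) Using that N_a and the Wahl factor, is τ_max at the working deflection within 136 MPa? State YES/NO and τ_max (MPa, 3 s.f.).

(a) 14 coils; (b) YES, τ_max = 101 MPa

N_a = Gd⁴/(8D³k) = (75.7×10³)(3.6⁴)/(8·46.0³·1.2) = 13.61 → N_a = 14
Actual rate k = Gd⁴/(8D³·14) = 1.1663 N/mm
Working load F = kδ = 1.1663·31 = 36.156 N
C = 46.0/3.6 = 12.7778; K_W = (4C−1)/(4C−4)+0.615/C = 1.1118
τ_max = K_W·8FD/(πd³) = 1.1118·90.775 = 100.92 MPa
τ_max ≤ 136 MPa → acceptable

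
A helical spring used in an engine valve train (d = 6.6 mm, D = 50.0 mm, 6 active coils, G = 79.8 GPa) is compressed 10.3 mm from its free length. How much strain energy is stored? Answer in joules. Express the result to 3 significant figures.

1.34 J

k = Gd⁴/(8D³N_a) = (79.8×10³)(6.6⁴)/(8·50.0³·6) = 25.236 N/mm
U = ½kδ² = 0.5 × 25.236 × 10.3² = 1338.7 N·mm = 1.3387 J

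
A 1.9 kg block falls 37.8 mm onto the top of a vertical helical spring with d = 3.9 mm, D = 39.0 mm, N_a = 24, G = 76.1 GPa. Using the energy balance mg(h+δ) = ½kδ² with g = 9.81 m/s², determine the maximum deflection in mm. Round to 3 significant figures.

44.6 mm

k = Gd⁴/(8D³N_a) = (76.1×10³)(3.9⁴)/(8·39.0³·24) = 1.5458 N/mm
W = mg = 1.9 × 9.81 = 18.639 N
½kδ² − Wδ − Wh = 0 → δ = (W + √(W² + 2kWh))/k
δ = (18.639 + √(347.41 + 2178.17))/1.5458 = (18.639 + 50.255)/1.5458 = 44.569 mm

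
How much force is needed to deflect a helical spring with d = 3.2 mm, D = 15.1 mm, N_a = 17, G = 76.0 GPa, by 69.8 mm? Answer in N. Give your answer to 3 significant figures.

k = Gd⁴/(8D³N_a) = (76.0×10³)(3.2⁴)/(8·15.1³·17) = 17.019 N/mm
F = k·δ = 17.019 × 69.8 = 1188 N

1190 N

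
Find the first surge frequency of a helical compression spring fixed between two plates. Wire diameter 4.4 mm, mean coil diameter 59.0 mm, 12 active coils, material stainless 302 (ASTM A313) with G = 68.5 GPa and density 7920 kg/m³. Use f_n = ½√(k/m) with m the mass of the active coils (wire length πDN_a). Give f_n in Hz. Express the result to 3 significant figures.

34.9 Hz

k = Gd⁴/(8D³N_a) = (68.5×10³)(4.4⁴)/(8·59.0³·12) = 1.3022 N/mm = 1302.2 N/m
Wire length L = πDN_a = π·59.0·12 = 2224.2 mm
m = ρ·(πd²/4)·L = 7920 × 15.205×10⁻⁶ m² × 2.2242 m = 0.26786 kg
f_n = ½√(k/m) = 0.5·√(1302.2/0.26786) = 0.5·√(4861.5) = 34.862 Hz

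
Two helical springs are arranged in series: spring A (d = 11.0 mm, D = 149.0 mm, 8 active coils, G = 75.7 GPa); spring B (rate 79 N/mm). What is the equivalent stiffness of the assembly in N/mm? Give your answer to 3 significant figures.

4.91 N/mm

k_A = Gd⁴/(8D³N_a) = (75.7×10³)(11.0⁴)/(8·149.0³·8) = 5.2351 N/mm
Series: 1/k_eq = 1/5.2351 + 1/79 = 0.20368; k_eq = 4.9098 N/mm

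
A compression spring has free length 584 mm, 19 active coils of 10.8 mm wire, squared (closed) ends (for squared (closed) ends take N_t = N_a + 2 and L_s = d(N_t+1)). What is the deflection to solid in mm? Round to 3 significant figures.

N_t = 21; L_s = 10.8·22 = 237.6 mm
δ_solid = L₀ − L_s = 584 − 237.6 = 346.4 mm

346 mm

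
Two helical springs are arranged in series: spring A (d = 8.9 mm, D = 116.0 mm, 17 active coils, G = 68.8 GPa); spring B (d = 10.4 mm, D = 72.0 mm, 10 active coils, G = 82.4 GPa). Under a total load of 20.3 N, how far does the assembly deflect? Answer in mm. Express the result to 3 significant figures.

10.6 mm

k_A = Gd⁴/(8D³N_a) = (68.8×10³)(8.9⁴)/(8·116.0³·17) = 2.0335 N/mm
k_B = Gd⁴/(8D³N_a) = (82.4×10³)(10.4⁴)/(8·72.0³·10) = 32.283 N/mm
Series: 1/k_eq = 1/2.0335 + 1/32.283 = 0.52275; k_eq = 1.913 N/mm
δ = F/k_eq = 20.3/1.913 = 10.612 mm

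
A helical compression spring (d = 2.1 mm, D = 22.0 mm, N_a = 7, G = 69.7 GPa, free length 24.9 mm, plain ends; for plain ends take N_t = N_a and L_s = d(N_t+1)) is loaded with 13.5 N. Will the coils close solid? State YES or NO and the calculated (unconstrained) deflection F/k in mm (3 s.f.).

k = Gd⁴/(8D³N_a) = (69.7×10³)(2.1⁴)/(8·22.0³·7) = 2.2733 N/mm
N_t = 7; L_s = 2.1·8 = 16.8 mm; δ_solid = L₀ − L_s = 24.9 − 16.8 = 8.1 mm
δ = F/k = 13.5/2.2733 = 5.9385 mm
δ < δ_solid → spring does not go solid

NO, δ = 5.94 mm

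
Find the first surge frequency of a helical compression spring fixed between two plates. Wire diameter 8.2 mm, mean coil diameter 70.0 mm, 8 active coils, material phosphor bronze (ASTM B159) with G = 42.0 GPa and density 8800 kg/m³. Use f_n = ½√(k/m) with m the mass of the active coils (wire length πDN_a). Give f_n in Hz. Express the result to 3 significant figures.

51.4 Hz

k = Gd⁴/(8D³N_a) = (42.0×10³)(8.2⁴)/(8·70.0³·8) = 8.6503 N/mm = 8650.3 N/m
Wire length L = πDN_a = π·70.0·8 = 1759.3 mm
m = ρ·(πd²/4)·L = 8800 × 52.81×10⁻⁶ m² × 1.7593 m = 0.81759 kg
f_n = ½√(k/m) = 0.5·√(8650.3/0.81759) = 0.5·√(10580) = 51.43 Hz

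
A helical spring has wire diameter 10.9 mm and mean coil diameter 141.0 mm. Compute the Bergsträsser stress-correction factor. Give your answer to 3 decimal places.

C = D/d = 141.0/10.9 = 12.9358
K_B = (4C+2)/(4C−3) = 53.743/48.743 = 1.1026

1.103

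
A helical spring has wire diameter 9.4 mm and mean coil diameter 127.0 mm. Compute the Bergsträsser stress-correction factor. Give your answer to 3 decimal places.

C = D/d = 127.0/9.4 = 13.5106
K_B = (4C+2)/(4C−3) = 56.043/51.043 = 1.0980

1.098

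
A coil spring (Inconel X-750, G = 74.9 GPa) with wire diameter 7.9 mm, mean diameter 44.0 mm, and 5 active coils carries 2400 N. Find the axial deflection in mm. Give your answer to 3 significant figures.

28.0 mm

k = Gd⁴/(8D³N_a) = (74.9×10³)(7.9⁴)/(8·44.0³·5) = 85.619 N/mm
δ = F/k = 2400 / 85.619 = 28.031 mm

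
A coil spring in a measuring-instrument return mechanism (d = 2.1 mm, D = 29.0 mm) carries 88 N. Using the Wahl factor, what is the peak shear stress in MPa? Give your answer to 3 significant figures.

Spring index C = D/d = 29.0/2.1 = 13.8095
K_W = (4C−1)/(4C−4) + 0.615/C = 54.238/51.238 + 0.0445 = 1.1031
τ₀ = 8FD/(πd³) = 8·88·29.0/(π·2.1³) = 20416/29.094 = 701.72 MPa
τ_max = K·τ₀ = 1.1031 × 701.72 = 774.05 MPa

774 MPa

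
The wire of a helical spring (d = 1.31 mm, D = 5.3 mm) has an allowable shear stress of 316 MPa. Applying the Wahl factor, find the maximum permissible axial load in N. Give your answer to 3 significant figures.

37.6 N

C = D/d = 5.3/1.31 = 4.0458
K_W = (4C−1)/(4C−4) + 0.615/C = 15.183/12.183 + 0.1520 = 1.3983
τ_max = K·8FD/(πd³) → F_max = τ_allow·πd³/(8DK)
F_max = 316·π·1.31³/(8·5.3·1.3983) = 2231.8/59.286 = 37.644 N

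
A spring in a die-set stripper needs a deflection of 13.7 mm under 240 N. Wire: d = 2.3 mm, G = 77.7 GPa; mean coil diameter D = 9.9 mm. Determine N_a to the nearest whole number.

16

Required rate k = F/δ = 240/13.7 = 17.518 N/mm
N_a = Gd⁴/(8D³k) = (77.7×10³ × 2.3⁴)/(8 × 9.9³ × 17.518)
    = 2.17436e+06 / 135984 = 15.99 → 16 coils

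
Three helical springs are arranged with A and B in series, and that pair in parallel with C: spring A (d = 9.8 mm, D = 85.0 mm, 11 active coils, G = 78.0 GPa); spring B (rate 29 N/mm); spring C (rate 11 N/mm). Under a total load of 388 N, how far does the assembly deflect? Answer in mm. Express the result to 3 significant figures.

19.3 mm

k_A = Gd⁴/(8D³N_a) = (78.0×10³)(9.8⁴)/(8·85.0³·11) = 13.312 N/mm
Springs A,B series: k_AB = 1/(1/13.312+1/29) = 9.1241 N/mm; parallel with C: k_eq = 9.1241+11 = 20.124 N/mm
δ = F/k_eq = 388/20.124 = 19.28 mm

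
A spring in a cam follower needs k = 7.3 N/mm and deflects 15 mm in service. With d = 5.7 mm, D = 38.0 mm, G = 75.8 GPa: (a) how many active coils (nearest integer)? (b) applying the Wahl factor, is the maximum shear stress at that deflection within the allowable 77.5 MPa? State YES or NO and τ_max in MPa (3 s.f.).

(a) 25 coils; (b) YES, τ_max = 70.0 MPa

N_a = Gd⁴/(8D³k) = (75.8×10³)(5.7⁴)/(8·38.0³·7.3) = 24.97 → N_a = 25
Actual rate k = Gd⁴/(8D³·25) = 7.291 N/mm
Working load F = kδ = 7.291·15 = 109.37 N
C = 38.0/5.7 = 6.6667; K_W = (4C−1)/(4C−4)+0.615/C = 1.2246
τ_max = K_W·8FD/(πd³) = 1.2246·57.145 = 69.98 MPa
τ_max ≤ 77.5 MPa → acceptable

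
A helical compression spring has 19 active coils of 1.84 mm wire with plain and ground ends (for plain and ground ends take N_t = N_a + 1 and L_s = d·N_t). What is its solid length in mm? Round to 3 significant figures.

plain and ground ends: N_t = N_a + 1 = 19 + 1 = 20
L_s = d·N_t = 1.84 × 20 = 36.8 mm

36.8 mm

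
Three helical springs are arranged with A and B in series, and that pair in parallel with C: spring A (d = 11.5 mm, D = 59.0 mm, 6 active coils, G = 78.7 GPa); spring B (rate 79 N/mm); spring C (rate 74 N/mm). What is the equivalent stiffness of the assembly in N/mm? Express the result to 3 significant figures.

k_A = Gd⁴/(8D³N_a) = (78.7×10³)(11.5⁴)/(8·59.0³·6) = 139.63 N/mm
Springs A,B series: k_AB = 1/(1/139.63+1/79) = 50.454 N/mm; parallel with C: k_eq = 50.454+74 = 124.45 N/mm

124 N/mm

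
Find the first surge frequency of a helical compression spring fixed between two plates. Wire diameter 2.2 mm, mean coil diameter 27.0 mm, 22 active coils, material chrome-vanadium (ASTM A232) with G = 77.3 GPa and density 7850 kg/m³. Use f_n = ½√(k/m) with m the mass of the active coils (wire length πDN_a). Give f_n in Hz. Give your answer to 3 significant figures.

k = Gd⁴/(8D³N_a) = (77.3×10³)(2.2⁴)/(8·27.0³·22) = 0.52272 N/mm = 522.72 N/m
Wire length L = πDN_a = π·27.0·22 = 1866.1 mm
m = ρ·(πd²/4)·L = 7850 × 3.8013×10⁻⁶ m² × 1.8661 m = 0.055685 kg
f_n = ½√(k/m) = 0.5·√(522.72/0.055685) = 0.5·√(9387) = 48.443 Hz

48.4 Hz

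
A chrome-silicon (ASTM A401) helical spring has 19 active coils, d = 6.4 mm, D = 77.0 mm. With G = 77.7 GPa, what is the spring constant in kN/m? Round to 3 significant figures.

1.88 kN/m

k = Gd⁴/(8D³N_a) = (77.7×10³ × 6.4⁴) / (8 × 77.0³ × 19)
  = 1.30359e+08 / 6.9393e+07 = 1.8786 N/mm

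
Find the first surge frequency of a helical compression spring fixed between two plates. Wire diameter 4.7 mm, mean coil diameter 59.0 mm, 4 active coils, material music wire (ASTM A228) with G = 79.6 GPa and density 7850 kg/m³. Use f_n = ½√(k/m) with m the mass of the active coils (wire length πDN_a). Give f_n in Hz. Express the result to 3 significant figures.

k = Gd⁴/(8D³N_a) = (79.6×10³)(4.7⁴)/(8·59.0³·4) = 5.9101 N/mm = 5910.1 N/m
Wire length L = πDN_a = π·59.0·4 = 741.42 mm
m = ρ·(πd²/4)·L = 7850 × 17.349×10⁻⁶ m² × 0.74142 m = 0.10098 kg
f_n = ½√(k/m) = 0.5·√(5910.1/0.10098) = 0.5·√(58530) = 120.97 Hz

121 Hz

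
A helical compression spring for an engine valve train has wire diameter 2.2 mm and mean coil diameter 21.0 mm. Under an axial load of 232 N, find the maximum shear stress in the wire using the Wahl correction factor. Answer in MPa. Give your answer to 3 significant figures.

Spring index C = D/d = 21.0/2.2 = 9.5455
K_W = (4C−1)/(4C−4) + 0.615/C = 37.182/34.182 + 0.0644 = 1.1522
τ₀ = 8FD/(πd³) = 8·232·21.0/(π·2.2³) = 38976/33.452 = 1165.1 MPa
τ_max = K·τ₀ = 1.1522 × 1165.1 = 1342.5 MPa

1340 MPa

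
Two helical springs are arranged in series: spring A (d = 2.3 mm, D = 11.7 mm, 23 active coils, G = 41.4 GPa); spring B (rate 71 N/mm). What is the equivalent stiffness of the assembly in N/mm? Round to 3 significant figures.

k_A = Gd⁴/(8D³N_a) = (41.4×10³)(2.3⁴)/(8·11.7³·23) = 3.9313 N/mm
Series: 1/k_eq = 1/3.9313 + 1/71 = 0.26845; k_eq = 3.725 N/mm

3.73 N/mm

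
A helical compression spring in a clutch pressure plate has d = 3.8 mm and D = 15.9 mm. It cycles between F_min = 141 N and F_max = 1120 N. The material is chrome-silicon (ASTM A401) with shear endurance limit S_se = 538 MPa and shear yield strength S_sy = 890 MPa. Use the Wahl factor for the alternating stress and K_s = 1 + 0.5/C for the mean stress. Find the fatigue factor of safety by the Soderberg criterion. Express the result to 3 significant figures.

0.661

C = D/d = 15.9/3.8 = 4.1842; K_W = (4C−1)/(4C−4)+0.615/C = 1.3825; K_s = 1+0.5/C = 1.1195
F_a = (F_max−F_min)/2 = 489.5 N; F_m = (F_max+F_min)/2 = 630.5 N
τ_a = K_W·8F_aD/(πd³) = 1.3825 × 361.19 = 499.36 MPa
τ_m = K_s·8F_mD/(πd³) = 1.1195 × 465.23 = 520.83 MPa
Soderberg: 1/n_f = τ_a/S_se + τ_m/S_sy = 499.36/538 + 520.83/890 = 0.92817 + 0.58520 = 1.5134
n_f = 1/1.5134 = 0.6608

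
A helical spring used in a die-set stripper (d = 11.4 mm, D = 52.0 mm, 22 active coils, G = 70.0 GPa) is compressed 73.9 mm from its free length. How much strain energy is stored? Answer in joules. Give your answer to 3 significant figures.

130 J

k = Gd⁴/(8D³N_a) = (70.0×10³)(11.4⁴)/(8·52.0³·22) = 47.774 N/mm
U = ½kδ² = 0.5 × 47.774 × 73.9² = 1.3045e+05 N·mm = 130.45 J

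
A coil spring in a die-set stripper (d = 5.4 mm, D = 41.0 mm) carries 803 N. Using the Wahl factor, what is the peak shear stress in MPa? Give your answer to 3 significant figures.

636 MPa

Spring index C = D/d = 41.0/5.4 = 7.5926
K_W = (4C−1)/(4C−4) + 0.615/C = 29.370/26.370 + 0.0810 = 1.1948
τ₀ = 8FD/(πd³) = 8·803·41.0/(π·5.4³) = 263384/494.69 = 532.42 MPa
τ_max = K·τ₀ = 1.1948 × 532.42 = 636.12 MPa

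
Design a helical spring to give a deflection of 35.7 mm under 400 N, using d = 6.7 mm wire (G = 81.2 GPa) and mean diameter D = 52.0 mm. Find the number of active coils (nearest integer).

Required rate k = F/δ = 400/35.7 = 11.204 N/mm
N_a = Gd⁴/(8D³k) = (81.2×10³ × 6.7⁴)/(8 × 52.0³ × 11.204)
    = 1.63627e+08 / 1.26035e+07 = 12.98 → 13 coils

13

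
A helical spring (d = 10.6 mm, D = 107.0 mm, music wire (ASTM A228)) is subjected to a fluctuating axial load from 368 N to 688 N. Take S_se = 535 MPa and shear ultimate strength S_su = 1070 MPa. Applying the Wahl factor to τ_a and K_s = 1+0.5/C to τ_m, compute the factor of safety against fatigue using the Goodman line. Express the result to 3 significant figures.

C = D/d = 107.0/10.6 = 10.0943; K_W = (4C−1)/(4C−4)+0.615/C = 1.1434; K_s = 1+0.5/C = 1.0495
F_a = (F_max−F_min)/2 = 160 N; F_m = (F_max+F_min)/2 = 528 N
τ_a = K_W·8F_aD/(πd³) = 1.1434 × 36.604 = 41.853 MPa
τ_m = K_s·8F_mD/(πd³) = 1.0495 × 120.79 = 126.78 MPa
Goodman: 1/n_f = τ_a/S_se + τ_m/S_su = 41.853/535 + 126.78/1070 = 0.07823 + 0.11848 = 0.19671
n_f = 1/0.19671 = 5.084

5.08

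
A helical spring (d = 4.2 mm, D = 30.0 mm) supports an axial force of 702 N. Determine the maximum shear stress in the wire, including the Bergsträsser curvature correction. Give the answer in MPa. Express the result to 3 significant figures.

865 MPa

Spring index C = D/d = 30.0/4.2 = 7.1429
K_B = (4C+2)/(4C−3) = 30.571/25.571 = 1.1955
τ₀ = 8FD/(πd³) = 8·702·30.0/(π·4.2³) = 168480/232.75 = 723.85 MPa
τ_max = K·τ₀ = 1.1955 × 723.85 = 865.39 MPa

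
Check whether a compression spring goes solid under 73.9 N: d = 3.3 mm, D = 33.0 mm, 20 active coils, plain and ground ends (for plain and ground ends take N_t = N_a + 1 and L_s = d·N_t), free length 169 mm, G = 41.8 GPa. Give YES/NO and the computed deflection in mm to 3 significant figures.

NO, δ = 85.7 mm

k = Gd⁴/(8D³N_a) = (41.8×10³)(3.3⁴)/(8·33.0³·20) = 0.86212 N/mm
N_t = 21; L_s = 3.3·21 = 69.3 mm; δ_solid = L₀ − L_s = 169 − 69.3 = 99.7 mm
δ = F/k = 73.9/0.86212 = 85.718 mm
δ < δ_solid → spring does not go solid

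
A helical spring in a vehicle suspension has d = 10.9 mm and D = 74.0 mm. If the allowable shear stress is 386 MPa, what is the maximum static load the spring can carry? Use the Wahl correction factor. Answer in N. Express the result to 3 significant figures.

2170 N

C = D/d = 74.0/10.9 = 6.7890
K_W = (4C−1)/(4C−4) + 0.615/C = 26.156/23.156 + 0.0906 = 1.2201
τ_max = K·8FD/(πd³) → F_max = τ_allow·πd³/(8DK)
F_max = 386·π·10.9³/(8·74.0·1.2201) = 1.5704e+06/722.33 = 2174.1 N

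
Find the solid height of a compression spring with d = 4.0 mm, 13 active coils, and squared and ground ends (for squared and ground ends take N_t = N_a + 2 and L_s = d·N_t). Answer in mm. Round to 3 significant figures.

squared and ground ends: N_t = N_a + 2 = 13 + 2 = 15
L_s = d·N_t = 4.0 × 15 = 60 mm

60.0 mm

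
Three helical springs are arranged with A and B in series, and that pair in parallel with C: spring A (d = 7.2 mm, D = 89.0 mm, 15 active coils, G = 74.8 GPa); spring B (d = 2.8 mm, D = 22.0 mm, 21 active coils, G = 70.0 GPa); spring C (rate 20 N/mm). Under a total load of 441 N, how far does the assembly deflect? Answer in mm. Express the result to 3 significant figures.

20.8 mm

k_A = Gd⁴/(8D³N_a) = (74.8×10³)(7.2⁴)/(8·89.0³·15) = 2.3762 N/mm
k_B = Gd⁴/(8D³N_a) = (70.0×10³)(2.8⁴)/(8·22.0³·21) = 2.4052 N/mm
Springs A,B series: k_AB = 1/(1/2.3762+1/2.4052) = 1.1953 N/mm; parallel with C: k_eq = 1.1953+20 = 21.195 N/mm
δ = F/k_eq = 441/21.195 = 20.806 mm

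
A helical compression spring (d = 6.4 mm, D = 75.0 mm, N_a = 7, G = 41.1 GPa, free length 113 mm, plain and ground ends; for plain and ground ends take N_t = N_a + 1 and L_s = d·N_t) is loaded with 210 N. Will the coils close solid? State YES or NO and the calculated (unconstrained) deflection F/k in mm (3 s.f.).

k = Gd⁴/(8D³N_a) = (41.1×10³)(6.4⁴)/(8·75.0³·7) = 2.9187 N/mm
N_t = 8; L_s = 6.4·8 = 51.2 mm; δ_solid = L₀ − L_s = 113 − 51.2 = 61.8 mm
δ = F/k = 210/2.9187 = 71.95 mm
δ ≥ δ_solid → spring goes solid

YES, δ = 71.9 mm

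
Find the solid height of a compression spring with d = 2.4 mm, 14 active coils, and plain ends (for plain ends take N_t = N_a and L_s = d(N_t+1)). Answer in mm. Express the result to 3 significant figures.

plain ends: N_t = N_a = 14
L_s = d·(N_t+1) = 2.4 × 15 = 36 mm

36.0 mm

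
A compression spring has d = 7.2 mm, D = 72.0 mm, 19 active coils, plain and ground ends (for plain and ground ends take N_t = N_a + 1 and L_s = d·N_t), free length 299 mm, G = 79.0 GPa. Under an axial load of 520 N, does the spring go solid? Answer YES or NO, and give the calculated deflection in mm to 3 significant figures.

k = Gd⁴/(8D³N_a) = (79.0×10³)(7.2⁴)/(8·72.0³·19) = 3.7421 N/mm
N_t = 20; L_s = 7.2·20 = 144 mm; δ_solid = L₀ − L_s = 299 − 144 = 155 mm
δ = F/k = 520/3.7421 = 138.96 mm
δ < δ_solid → spring does not go solid

NO, δ = 139 mm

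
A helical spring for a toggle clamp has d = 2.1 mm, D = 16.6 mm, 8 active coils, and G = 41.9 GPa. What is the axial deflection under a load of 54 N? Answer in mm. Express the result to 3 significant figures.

19.4 mm

k = Gd⁴/(8D³N_a) = (41.9×10³)(2.1⁴)/(8·16.6³·8) = 2.7835 N/mm
δ = F/k = 54 / 2.7835 = 19.4 mm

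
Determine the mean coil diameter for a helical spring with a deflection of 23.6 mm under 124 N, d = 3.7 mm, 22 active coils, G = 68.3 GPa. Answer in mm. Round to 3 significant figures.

24.0 mm

Required rate k = F/δ = 124/23.6 = 5.2542 N/mm
D = (Gd⁴/(8N_a·k))^(1/3) = (68.3×10³·3.7⁴/(8·22·5.2542))^(1/3)
  = (13842.2)^(1/3) = 24.0105 mm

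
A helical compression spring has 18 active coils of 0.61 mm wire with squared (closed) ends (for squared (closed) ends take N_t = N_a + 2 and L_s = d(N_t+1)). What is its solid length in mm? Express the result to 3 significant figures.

12.8 mm

squared (closed) ends: N_t = N_a + 2 = 18 + 2 = 20
L_s = d·(N_t+1) = 0.61 × 21 = 12.81 mm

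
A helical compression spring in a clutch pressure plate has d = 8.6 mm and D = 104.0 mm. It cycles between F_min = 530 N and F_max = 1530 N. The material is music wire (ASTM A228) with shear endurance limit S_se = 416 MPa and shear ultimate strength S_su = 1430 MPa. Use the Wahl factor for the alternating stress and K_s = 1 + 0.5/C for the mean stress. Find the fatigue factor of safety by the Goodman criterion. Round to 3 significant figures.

1.15

C = D/d = 104.0/8.6 = 12.0930; K_W = (4C−1)/(4C−4)+0.615/C = 1.1185; K_s = 1+0.5/C = 1.0413
F_a = (F_max−F_min)/2 = 500 N; F_m = (F_max+F_min)/2 = 1030 N
τ_a = K_W·8F_aD/(πd³) = 1.1185 × 208.18 = 232.85 MPa
τ_m = K_s·8F_mD/(πd³) = 1.0413 × 428.86 = 446.59 MPa
Goodman: 1/n_f = τ_a/S_se + τ_m/S_su = 232.85/416 + 446.59/1430 = 0.55973 + 0.31230 = 0.87203
n_f = 1/0.87203 = 1.147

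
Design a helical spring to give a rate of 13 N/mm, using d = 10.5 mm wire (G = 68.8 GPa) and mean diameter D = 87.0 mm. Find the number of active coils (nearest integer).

12

N_a = Gd⁴/(8D³k) = (68.8×10³ × 10.5⁴)/(8 × 87.0³ × 13)
    = 8.36268e+08 / 6.84843e+07 = 12.21 → 12 coils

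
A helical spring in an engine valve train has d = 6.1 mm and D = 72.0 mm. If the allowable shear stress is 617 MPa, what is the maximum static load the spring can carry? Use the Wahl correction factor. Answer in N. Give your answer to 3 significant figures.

C = D/d = 72.0/6.1 = 11.8033
K_W = (4C−1)/(4C−4) + 0.615/C = 46.213/43.213 + 0.0521 = 1.1215
τ_max = K·8FD/(πd³) → F_max = τ_allow·πd³/(8DK)
F_max = 617·π·6.1³/(8·72.0·1.1215) = 4.3997e+05/646 = 681.07 N

681 N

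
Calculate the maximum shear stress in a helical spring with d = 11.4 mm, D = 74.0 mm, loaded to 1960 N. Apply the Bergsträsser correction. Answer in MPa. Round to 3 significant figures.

304 MPa

Spring index C = D/d = 74.0/11.4 = 6.4912
K_B = (4C+2)/(4C−3) = 27.965/22.965 = 1.2177
τ₀ = 8FD/(πd³) = 8·1960·74.0/(π·11.4³) = 1.16032e+06/4654.4 = 249.29 MPa
τ_max = K·τ₀ = 1.2177 × 249.29 = 303.57 MPa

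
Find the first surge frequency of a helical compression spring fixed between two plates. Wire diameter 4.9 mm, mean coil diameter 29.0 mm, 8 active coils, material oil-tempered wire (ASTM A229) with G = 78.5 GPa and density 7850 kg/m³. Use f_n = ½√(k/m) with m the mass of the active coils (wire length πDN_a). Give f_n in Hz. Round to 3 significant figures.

k = Gd⁴/(8D³N_a) = (78.5×10³)(4.9⁴)/(8·29.0³·8) = 28.992 N/mm = 28992 N/m
Wire length L = πDN_a = π·29.0·8 = 728.85 mm
m = ρ·(πd²/4)·L = 7850 × 18.857×10⁻⁶ m² × 0.72885 m = 0.10789 kg
f_n = ½√(k/m) = 0.5·√(28992/0.10789) = 0.5·√(2.6871e+05) = 259.19 Hz

259 Hz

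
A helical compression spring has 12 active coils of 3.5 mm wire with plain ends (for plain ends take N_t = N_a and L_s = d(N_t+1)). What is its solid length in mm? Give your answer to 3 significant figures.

45.5 mm

plain ends: N_t = N_a = 12
L_s = d·(N_t+1) = 3.5 × 13 = 45.5 mm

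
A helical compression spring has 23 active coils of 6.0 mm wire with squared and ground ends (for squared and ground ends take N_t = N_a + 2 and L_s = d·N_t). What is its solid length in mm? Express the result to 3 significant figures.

squared and ground ends: N_t = N_a + 2 = 23 + 2 = 25
L_s = d·N_t = 6.0 × 25 = 150 mm

150 mm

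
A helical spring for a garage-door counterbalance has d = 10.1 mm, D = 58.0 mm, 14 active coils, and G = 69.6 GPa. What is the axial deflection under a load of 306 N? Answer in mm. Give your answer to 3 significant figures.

k = Gd⁴/(8D³N_a) = (69.6×10³)(10.1⁴)/(8·58.0³·14) = 33.143 N/mm
δ = F/k = 306 / 33.143 = 9.2327 mm

9.23 mm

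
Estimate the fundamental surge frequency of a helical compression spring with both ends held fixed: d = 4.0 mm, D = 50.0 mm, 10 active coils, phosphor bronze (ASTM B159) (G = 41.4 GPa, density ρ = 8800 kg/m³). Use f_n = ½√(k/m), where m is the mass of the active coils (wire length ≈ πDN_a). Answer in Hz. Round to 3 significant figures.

k = Gd⁴/(8D³N_a) = (41.4×10³)(4.0⁴)/(8·50.0³·10) = 1.0598 N/mm = 1059.8 N/m
Wire length L = πDN_a = π·50.0·10 = 1570.8 mm
m = ρ·(πd²/4)·L = 8800 × 12.566×10⁻⁶ m² × 1.5708 m = 0.17371 kg
f_n = ½√(k/m) = 0.5·√(1059.8/0.17371) = 0.5·√(6101.4) = 39.056 Hz

39.1 Hz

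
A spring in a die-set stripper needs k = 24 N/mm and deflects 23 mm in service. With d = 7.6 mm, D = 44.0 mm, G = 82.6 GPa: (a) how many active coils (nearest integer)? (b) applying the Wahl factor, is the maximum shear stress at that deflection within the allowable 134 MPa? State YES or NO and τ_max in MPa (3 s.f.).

(a) 17 coils; (b) NO, τ_max = 176 MPa

N_a = Gd⁴/(8D³k) = (82.6×10³)(7.6⁴)/(8·44.0³·24) = 16.85 → N_a = 17
Actual rate k = Gd⁴/(8D³·17) = 23.787 N/mm
Working load F = kδ = 23.787·23 = 547.1 N
C = 44.0/7.6 = 5.7895; K_W = (4C−1)/(4C−4)+0.615/C = 1.2628
τ_max = K_W·8FD/(πd³) = 1.2628·139.64 = 176.34 MPa
τ_max > 134 MPa → exceeds allowable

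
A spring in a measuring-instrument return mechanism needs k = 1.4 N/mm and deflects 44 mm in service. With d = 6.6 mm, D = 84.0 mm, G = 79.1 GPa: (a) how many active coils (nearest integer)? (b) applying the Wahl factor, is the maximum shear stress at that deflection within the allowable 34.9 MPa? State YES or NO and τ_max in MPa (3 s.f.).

(a) 23 coils; (b) NO, τ_max = 50.1 MPa

N_a = Gd⁴/(8D³k) = (79.1×10³)(6.6⁴)/(8·84.0³·1.4) = 22.61 → N_a = 23
Actual rate k = Gd⁴/(8D³·23) = 1.3762 N/mm
Working load F = kδ = 1.3762·44 = 60.555 N
C = 84.0/6.6 = 12.7273; K_W = (4C−1)/(4C−4)+0.615/C = 1.1123
τ_max = K_W·8FD/(πd³) = 1.1123·45.054 = 50.113 MPa
τ_max > 34.9 MPa → exceeds allowable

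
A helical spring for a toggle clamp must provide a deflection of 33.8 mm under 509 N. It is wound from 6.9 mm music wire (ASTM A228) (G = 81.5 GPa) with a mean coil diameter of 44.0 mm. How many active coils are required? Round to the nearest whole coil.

Required rate k = F/δ = 509/33.8 = 15.059 N/mm
N_a = Gd⁴/(8D³k) = (81.5×10³ × 6.9⁴)/(8 × 44.0³ × 15.059)
    = 1.84737e+08 / 1.02624e+07 = 18 → 18 coils

18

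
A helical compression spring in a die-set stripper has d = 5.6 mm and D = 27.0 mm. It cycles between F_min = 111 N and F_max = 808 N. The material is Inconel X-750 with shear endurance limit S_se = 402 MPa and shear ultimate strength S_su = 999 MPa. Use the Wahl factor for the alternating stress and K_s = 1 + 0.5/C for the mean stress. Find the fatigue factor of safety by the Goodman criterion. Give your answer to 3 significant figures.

1.54

C = D/d = 27.0/5.6 = 4.8214; K_W = (4C−1)/(4C−4)+0.615/C = 1.3238; K_s = 1+0.5/C = 1.1037
F_a = (F_max−F_min)/2 = 348.5 N; F_m = (F_max+F_min)/2 = 459.5 N
τ_a = K_W·8F_aD/(πd³) = 1.3238 × 136.44 = 180.62 MPa
τ_m = K_s·8F_mD/(πd³) = 1.1037 × 179.9 = 198.55 MPa
Goodman: 1/n_f = τ_a/S_se + τ_m/S_su = 180.62/402 + 198.55/999 = 0.44931 + 0.19875 = 0.64806
n_f = 1/0.64806 = 1.543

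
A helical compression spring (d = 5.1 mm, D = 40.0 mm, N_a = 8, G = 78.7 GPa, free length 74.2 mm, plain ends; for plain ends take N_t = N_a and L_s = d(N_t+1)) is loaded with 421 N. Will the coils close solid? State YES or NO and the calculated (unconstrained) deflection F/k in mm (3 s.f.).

k = Gd⁴/(8D³N_a) = (78.7×10³)(5.1⁴)/(8·40.0³·8) = 12.999 N/mm
N_t = 8; L_s = 5.1·9 = 45.9 mm; δ_solid = L₀ − L_s = 74.2 − 45.9 = 28.3 mm
δ = F/k = 421/12.999 = 32.388 mm
δ ≥ δ_solid → spring goes solid

YES, δ = 32.4 mm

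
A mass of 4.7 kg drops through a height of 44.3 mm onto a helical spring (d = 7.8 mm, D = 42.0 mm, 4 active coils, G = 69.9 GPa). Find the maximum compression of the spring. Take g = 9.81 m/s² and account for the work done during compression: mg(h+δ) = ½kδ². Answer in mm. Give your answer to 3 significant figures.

k = Gd⁴/(8D³N_a) = (69.9×10³)(7.8⁴)/(8·42.0³·4) = 109.13 N/mm
W = mg = 4.7 × 9.81 = 46.107 N
½kδ² − Wδ − Wh = 0 → δ = (W + √(W² + 2kWh))/k
δ = (46.107 + √(2125.9 + 445819))/109.13 = (46.107 + 669.29)/109.13 = 6.5552 mm

6.56 mm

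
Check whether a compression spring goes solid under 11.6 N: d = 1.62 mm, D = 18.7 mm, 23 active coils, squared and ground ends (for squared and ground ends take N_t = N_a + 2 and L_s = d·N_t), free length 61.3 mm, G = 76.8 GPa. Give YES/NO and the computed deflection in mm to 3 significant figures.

k = Gd⁴/(8D³N_a) = (76.8×10³)(1.62⁴)/(8·18.7³·23) = 0.43962 N/mm
N_t = 25; L_s = 1.62·25 = 40.5 mm; δ_solid = L₀ − L_s = 61.3 − 40.5 = 20.8 mm
δ = F/k = 11.6/0.43962 = 26.386 mm
δ ≥ δ_solid → spring goes solid

YES, δ = 26.4 mm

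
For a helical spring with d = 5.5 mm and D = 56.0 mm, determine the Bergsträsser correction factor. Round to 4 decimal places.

C = D/d = 56.0/5.5 = 10.1818
K_B = (4C+2)/(4C−3) = 42.727/37.727 = 1.1325

1.1325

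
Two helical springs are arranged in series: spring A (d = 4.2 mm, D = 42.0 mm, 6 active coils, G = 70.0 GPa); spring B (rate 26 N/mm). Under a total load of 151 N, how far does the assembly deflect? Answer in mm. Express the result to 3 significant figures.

k_A = Gd⁴/(8D³N_a) = (70.0×10³)(4.2⁴)/(8·42.0³·6) = 6.125 N/mm
Series: 1/k_eq = 1/6.125 + 1/26 = 0.20173; k_eq = 4.9572 N/mm
δ = F/k_eq = 151/4.9572 = 30.461 mm

30.5 mm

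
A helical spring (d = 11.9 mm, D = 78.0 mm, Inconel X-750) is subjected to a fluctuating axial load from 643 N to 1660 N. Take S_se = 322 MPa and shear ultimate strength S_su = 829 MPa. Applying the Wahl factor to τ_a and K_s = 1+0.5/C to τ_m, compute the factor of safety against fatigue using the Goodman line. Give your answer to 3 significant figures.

2.47

C = D/d = 78.0/11.9 = 6.5546; K_W = (4C−1)/(4C−4)+0.615/C = 1.2288; K_s = 1+0.5/C = 1.0763
F_a = (F_max−F_min)/2 = 508.5 N; F_m = (F_max+F_min)/2 = 1151.5 N
τ_a = K_W·8F_aD/(πd³) = 1.2288 × 59.936 = 73.652 MPa
τ_m = K_s·8F_mD/(πd³) = 1.0763 × 135.72 = 146.08 MPa
Goodman: 1/n_f = τ_a/S_se + τ_m/S_su = 73.652/322 + 146.08/829 = 0.22873 + 0.17621 = 0.40494
n_f = 1/0.40494 = 2.469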